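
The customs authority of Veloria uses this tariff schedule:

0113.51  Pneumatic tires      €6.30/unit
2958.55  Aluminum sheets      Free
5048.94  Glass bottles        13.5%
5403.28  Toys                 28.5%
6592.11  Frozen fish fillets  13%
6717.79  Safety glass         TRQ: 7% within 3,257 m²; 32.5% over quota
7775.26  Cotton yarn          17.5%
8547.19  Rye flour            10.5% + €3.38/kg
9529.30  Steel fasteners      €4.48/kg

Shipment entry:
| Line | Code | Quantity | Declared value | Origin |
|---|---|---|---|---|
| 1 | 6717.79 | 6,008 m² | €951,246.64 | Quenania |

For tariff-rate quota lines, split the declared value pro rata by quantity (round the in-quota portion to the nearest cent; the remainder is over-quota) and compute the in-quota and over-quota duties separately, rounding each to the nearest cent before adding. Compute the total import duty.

Line 1 (6717.79, Quenania, 6,008 m², €951,246.64):
Code 6717.79 is under a tariff-rate quota (threshold 3,257 m²). In-quota: 3,257 m² at 7%; over-quota: 2,751 m² at 32.5%.
Pro-rata value split: in-quota = €951,246.64 × 3,257/6,008 = €515,680.81; over-quota = €951,246.64 − €515,680.81 = €435,565.83.
In-quota duty = €515,680.81 × 7% = €36,097.66. Over-quota duty = €435,565.83 × 32.5% = €141,558.89.
Line duty = €36,097.66 + €141,558.89 = €177,656.55.

€177,656.55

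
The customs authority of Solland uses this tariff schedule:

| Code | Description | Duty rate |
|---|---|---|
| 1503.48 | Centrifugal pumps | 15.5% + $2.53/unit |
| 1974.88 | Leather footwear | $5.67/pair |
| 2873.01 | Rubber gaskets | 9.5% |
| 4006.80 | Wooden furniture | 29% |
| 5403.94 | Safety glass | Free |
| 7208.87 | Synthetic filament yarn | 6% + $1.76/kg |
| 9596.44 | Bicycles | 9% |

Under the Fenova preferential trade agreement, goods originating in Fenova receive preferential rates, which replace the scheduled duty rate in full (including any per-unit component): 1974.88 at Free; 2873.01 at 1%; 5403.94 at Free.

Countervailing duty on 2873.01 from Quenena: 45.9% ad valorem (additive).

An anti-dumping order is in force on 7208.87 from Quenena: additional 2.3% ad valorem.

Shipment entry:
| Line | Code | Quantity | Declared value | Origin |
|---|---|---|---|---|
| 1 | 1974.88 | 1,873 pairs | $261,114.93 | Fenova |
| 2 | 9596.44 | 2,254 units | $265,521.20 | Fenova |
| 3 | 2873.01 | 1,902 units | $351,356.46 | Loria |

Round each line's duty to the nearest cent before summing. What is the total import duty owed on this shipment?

Line 1 (1974.88, Fenova, 1,873 pairs, $261,114.93):
Base rate for 1974.88 is $5.67/pair.
Origin Fenova qualifies under the Solland–Fenova agreement and 1974.88 is covered: preferential rate Free applies instead.
Duty = $261,114.93 × 0% = $0.00.
Line 2 (9596.44, Fenova, 2,254 units, $265,521.20):
Base rate for 9596.44 is 9%.
Origin Fenova is the FTA partner but 9596.44 is not on the preference list; base rate stands.
Duty = $265,521.20 × 9% = $23,896.91.
Line 3 (2873.01, Loria, 1,902 units, $351,356.46):
Base rate for 2873.01 is 9.5%.
2873.01 has an FTA preferential rate, but origin Loria is not Fenova; base rate stands.
The additional-duty order on 2873.01 targets Quenena, not Loria; it does not apply.
Duty = $351,356.46 × 9.5% = $33,378.86.
Total = $0.00 + $23,896.91 + $33,378.86 = $57,275.77.

$57,275.77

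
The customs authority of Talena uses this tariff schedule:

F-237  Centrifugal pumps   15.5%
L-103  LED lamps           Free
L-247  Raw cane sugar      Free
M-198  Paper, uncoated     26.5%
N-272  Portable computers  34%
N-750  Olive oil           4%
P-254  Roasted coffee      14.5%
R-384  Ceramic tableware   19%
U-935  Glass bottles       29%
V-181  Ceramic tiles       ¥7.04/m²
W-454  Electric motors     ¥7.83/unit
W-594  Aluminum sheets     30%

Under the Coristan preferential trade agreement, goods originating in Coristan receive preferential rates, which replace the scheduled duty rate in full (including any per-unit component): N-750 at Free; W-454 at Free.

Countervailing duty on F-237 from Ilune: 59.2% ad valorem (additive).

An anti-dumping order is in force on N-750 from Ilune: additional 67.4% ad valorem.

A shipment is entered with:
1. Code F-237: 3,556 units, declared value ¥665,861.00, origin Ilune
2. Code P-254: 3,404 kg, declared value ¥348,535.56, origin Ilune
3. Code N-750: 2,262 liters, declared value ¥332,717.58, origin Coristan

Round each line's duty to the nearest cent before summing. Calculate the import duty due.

Line 1 (F-237, Ilune, 3,556 units, ¥665,861.00):
Base rate for F-237 is 15.5%.
Additional duty on F-237 from Ilune: +59.2%. Applied ad valorem rate: 15.5% + 59.2% = 74.7%.
Duty = ¥665,861.00 × 74.7% = ¥497,398.17.
Line 2 (P-254, Ilune, 3,404 kg, ¥348,535.56):
Base rate for P-254 is 14.5%.
Duty = ¥348,535.56 × 14.5% = ¥50,537.66.
Line 3 (N-750, Coristan, 2,262 liters, ¥332,717.58):
Base rate for N-750 is 4%.
Origin Coristan qualifies under the Talena–Coristan agreement and N-750 is covered: preferential rate Free applies instead.
The additional-duty order on N-750 targets Ilune, not Coristan; it does not apply.
Duty = ¥332,717.58 × 0% = ¥0.00.
Total = ¥497,398.17 + ¥50,537.66 + ¥0.00 = ¥547,935.83.

¥547,935.83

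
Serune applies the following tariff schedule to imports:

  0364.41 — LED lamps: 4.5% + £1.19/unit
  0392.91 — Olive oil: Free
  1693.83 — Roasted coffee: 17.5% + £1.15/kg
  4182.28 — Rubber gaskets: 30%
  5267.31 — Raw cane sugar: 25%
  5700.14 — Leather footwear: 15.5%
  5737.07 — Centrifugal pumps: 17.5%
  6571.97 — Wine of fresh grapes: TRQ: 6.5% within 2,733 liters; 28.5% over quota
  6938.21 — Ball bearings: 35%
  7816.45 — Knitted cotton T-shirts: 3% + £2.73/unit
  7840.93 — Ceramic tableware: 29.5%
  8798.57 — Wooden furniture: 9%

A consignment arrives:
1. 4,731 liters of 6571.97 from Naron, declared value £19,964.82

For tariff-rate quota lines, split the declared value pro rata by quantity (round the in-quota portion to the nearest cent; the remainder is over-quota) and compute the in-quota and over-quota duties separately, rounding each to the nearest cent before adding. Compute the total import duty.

£3,152.65

Line 1 (6571.97, Naron, 4,731 liters, £19,964.82):
Code 6571.97 is under a tariff-rate quota (threshold 2,733 liters). In-quota: 2,733 liters at 6.5%; over-quota: 1,998 liters at 28.5%.
Pro-rata value split: in-quota = £19,964.82 × 2,733/4,731 = £11,533.26; over-quota = £19,964.82 − £11,533.26 = £8,431.56.
In-quota duty = £11,533.26 × 6.5% = £749.66. Over-quota duty = £8,431.56 × 28.5% = £2,402.99.
Line duty = £749.66 + £2,402.99 = £3,152.65.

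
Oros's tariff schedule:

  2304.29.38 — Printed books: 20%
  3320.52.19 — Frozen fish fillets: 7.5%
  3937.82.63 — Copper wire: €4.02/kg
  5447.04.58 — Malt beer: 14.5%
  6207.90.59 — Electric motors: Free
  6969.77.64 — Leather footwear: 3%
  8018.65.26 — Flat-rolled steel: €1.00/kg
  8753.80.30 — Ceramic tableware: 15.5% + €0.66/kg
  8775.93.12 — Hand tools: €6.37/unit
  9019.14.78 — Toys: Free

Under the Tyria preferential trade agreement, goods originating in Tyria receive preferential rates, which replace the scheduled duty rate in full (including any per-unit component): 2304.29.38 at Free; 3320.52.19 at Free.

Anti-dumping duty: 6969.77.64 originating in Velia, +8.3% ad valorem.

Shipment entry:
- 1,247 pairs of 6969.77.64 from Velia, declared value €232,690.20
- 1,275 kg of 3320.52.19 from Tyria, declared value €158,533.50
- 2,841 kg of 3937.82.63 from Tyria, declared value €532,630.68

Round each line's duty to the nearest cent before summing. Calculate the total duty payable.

Line 1 (6969.77.64, Velia, 1,247 pairs, €232,690.20):
Base rate for 6969.77.64 is 3%.
Additional duty on 6969.77.64 from Velia: +8.3%. Applied ad valorem rate: 3% + 8.3% = 11.3%.
Duty = €232,690.20 × 11.3% = €26,293.99.
Line 2 (3320.52.19, Tyria, 1,275 kg, €158,533.50):
Base rate for 3320.52.19 is 7.5%.
Origin Tyria qualifies under the Oros–Tyria agreement and 3320.52.19 is covered: preferential rate Free applies instead.
Duty = €158,533.50 × 0% = €0.00.
Line 3 (3937.82.63, Tyria, 2,841 kg, €532,630.68):
Base rate for 3937.82.63 is €4.02/kg.
Origin Tyria is the FTA partner but 3937.82.63 is not on the preference list; base rate stands.
Duty = 2,841 × €4.02 = €11,420.82.
Total = €26,293.99 + €0.00 + €11,420.82 = €37,714.81.

€37,714.81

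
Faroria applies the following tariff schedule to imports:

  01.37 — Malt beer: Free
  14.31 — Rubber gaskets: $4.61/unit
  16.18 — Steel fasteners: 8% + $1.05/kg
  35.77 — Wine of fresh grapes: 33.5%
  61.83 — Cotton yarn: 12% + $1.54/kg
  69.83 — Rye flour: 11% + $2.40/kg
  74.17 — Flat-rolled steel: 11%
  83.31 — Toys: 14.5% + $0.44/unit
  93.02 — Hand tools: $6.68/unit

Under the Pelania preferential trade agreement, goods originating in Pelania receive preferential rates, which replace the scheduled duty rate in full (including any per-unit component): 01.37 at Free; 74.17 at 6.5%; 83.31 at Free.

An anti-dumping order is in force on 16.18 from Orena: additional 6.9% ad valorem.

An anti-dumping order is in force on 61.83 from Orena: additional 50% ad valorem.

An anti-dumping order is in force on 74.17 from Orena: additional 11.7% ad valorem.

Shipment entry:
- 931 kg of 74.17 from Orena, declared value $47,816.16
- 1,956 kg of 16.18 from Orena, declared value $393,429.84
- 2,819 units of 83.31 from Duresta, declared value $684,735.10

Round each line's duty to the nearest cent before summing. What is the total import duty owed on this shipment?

Line 1 (74.17, Orena, 931 kg, $47,816.16):
Base rate for 74.17 is 11%.
74.17 has an FTA preferential rate, but origin Orena is not Pelania; base rate stands.
Additional duty on 74.17 from Orena: +11.7%. Applied ad valorem rate: 11% + 11.7% = 22.7%.
Duty = $47,816.16 × 22.7% = $10,854.27.
Line 2 (16.18, Orena, 1,956 kg, $393,429.84):
Base rate for 16.18 is 8% + $1.05/kg.
Additional duty on 16.18 from Orena: +6.9%. Applied ad valorem rate: 8% + 6.9% = 14.9%.
Duty = $393,429.84 × 14.9% + 1,956 × $1.05 = $60,674.85.
Line 3 (83.31, Duresta, 2,819 units, $684,735.10):
Base rate for 83.31 is 14.5% + $0.44/unit.
83.31 has an FTA preferential rate, but origin Duresta is not Pelania; base rate stands.
Duty = $684,735.10 × 14.5% + 2,819 × $0.44 = $100,526.95.
Total = $10,854.27 + $60,674.85 + $100,526.95 = $172,056.07.

$172,056.07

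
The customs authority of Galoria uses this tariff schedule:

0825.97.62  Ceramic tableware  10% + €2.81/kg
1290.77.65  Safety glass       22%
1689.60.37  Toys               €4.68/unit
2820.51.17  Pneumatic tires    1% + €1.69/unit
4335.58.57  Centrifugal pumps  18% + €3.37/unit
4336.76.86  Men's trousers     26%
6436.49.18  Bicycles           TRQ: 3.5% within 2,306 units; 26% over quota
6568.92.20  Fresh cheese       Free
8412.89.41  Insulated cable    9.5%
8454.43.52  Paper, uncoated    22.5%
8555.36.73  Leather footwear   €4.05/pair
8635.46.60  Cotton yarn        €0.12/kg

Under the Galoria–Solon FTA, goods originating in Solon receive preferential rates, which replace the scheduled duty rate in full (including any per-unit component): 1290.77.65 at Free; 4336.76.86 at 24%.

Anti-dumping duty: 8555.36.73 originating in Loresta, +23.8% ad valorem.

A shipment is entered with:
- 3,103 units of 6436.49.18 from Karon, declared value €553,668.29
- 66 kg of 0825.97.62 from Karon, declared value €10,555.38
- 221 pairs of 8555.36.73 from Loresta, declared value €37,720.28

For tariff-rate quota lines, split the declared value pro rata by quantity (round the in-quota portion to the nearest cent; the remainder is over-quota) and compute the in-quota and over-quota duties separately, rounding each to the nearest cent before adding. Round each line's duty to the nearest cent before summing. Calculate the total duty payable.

€62,488.83

Line 1 (6436.49.18, Karon, 3,103 units, €553,668.29):
Code 6436.49.18 is under a tariff-rate quota (threshold 2,306 units). In-quota: 2,306 units at 3.5%; over-quota: 797 units at 26%.
Pro-rata value split: in-quota = €553,668.29 × 2,306/3,103 = €411,459.58; over-quota = €553,668.29 − €411,459.58 = €142,208.71.
In-quota duty = €411,459.58 × 3.5% = €14,401.09. Over-quota duty = €142,208.71 × 26% = €36,974.26.
Line duty = €14,401.09 + €36,974.26 = €51,375.35.
Line 2 (0825.97.62, Karon, 66 kg, €10,555.38):
Base rate for 0825.97.62 is 10% + €2.81/kg.
Duty = €10,555.38 × 10% + 66 × €2.81 = €1,241.00.
Line 3 (8555.36.73, Loresta, 221 pairs, €37,720.28):
Base rate for 8555.36.73 is €4.05/pair.
Additional duty on 8555.36.73 from Loresta: +23.8% ad valorem. Applied ad valorem rate = 23.8%.
Duty = €37,720.28 × 23.8% + 221 × €4.05 = €9,872.48.
Total = €51,375.35 + €1,241.00 + €9,872.48 = €62,488.83.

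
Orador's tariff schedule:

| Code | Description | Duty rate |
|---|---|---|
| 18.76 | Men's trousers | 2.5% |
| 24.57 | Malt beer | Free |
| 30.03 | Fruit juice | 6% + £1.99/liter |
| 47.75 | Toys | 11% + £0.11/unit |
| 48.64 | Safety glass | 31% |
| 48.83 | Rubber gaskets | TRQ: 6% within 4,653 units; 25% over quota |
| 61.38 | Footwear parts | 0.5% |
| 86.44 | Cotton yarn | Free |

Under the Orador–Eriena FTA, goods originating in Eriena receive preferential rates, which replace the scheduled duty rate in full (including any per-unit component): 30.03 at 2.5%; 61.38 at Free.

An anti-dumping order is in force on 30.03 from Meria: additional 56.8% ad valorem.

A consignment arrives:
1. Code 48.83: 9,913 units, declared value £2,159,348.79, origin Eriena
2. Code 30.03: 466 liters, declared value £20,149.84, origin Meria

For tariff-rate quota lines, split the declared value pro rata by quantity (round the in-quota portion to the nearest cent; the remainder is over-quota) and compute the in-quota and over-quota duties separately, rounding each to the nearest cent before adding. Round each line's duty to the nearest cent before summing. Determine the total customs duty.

£360,841.67

Line 1 (48.83, Eriena, 9,913 units, £2,159,348.79):
Code 48.83 is under a tariff-rate quota (threshold 4,653 units). In-quota: 4,653 units at 6%; over-quota: 5,260 units at 25%.
Pro-rata value split: in-quota = £2,159,348.79 × 4,653/9,913 = £1,013,562.99; over-quota = £2,159,348.79 − £1,013,562.99 = £1,145,785.80.
In-quota duty = £1,013,562.99 × 6% = £60,813.78. Over-quota duty = £1,145,785.80 × 25% = £286,446.45.
Line duty = £60,813.78 + £286,446.45 = £347,260.23.
Line 2 (30.03, Meria, 466 liters, £20,149.84):
Base rate for 30.03 is 6% + £1.99/liter.
30.03 has an FTA preferential rate, but origin Meria is not Eriena; base rate stands.
Additional duty on 30.03 from Meria: +56.8%. Applied ad valorem rate: 6% + 56.8% = 62.8%.
Duty = £20,149.84 × 62.8% + 466 × £1.99 = £13,581.44.
Total = £347,260.23 + £13,581.44 = £360,841.67.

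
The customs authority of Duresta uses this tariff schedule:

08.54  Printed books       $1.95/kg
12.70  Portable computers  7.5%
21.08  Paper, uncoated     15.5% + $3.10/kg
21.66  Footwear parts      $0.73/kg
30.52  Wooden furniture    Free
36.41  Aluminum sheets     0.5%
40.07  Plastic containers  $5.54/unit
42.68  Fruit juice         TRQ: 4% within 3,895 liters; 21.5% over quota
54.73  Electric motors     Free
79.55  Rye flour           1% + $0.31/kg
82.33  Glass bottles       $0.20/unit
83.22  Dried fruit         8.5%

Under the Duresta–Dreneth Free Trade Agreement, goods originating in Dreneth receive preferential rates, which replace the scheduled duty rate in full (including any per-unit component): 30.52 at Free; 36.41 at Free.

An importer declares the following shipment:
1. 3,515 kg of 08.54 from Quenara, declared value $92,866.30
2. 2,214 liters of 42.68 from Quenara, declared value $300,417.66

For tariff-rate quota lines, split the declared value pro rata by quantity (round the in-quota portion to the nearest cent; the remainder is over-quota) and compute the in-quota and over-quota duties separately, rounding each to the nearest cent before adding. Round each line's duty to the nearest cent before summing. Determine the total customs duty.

Line 1 (08.54, Quenara, 3,515 kg, $92,866.30):
Base rate for 08.54 is $1.95/kg.
Duty = 3,515 × $1.95 = $6,854.25.
Line 2 (42.68, Quenara, 2,214 liters, $300,417.66):
Code 42.68 is under a tariff-rate quota (threshold 3,895 liters). Quantity 2,214 liters is within the quota, so the in-quota rate 4% applies to the full value.
Duty = $300,417.66 × 4% = $12,016.71.
Total = $6,854.25 + $12,016.71 = $18,870.96.

$18,870.96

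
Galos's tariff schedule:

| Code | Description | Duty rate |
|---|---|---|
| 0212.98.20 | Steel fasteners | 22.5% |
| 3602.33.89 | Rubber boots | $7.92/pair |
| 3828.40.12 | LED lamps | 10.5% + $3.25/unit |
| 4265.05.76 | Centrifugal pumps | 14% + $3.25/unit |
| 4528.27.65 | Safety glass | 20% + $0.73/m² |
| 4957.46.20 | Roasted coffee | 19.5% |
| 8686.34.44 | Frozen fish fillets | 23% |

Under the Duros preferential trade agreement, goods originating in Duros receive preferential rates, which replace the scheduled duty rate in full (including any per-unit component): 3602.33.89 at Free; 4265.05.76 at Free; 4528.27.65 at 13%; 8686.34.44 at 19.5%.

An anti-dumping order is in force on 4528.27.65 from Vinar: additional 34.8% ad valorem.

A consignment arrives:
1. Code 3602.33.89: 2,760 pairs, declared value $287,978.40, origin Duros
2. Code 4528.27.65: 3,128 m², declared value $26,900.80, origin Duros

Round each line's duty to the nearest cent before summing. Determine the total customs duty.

$3,497.10

Line 1 (3602.33.89, Duros, 2,760 pairs, $287,978.40):
Base rate for 3602.33.89 is $7.92/pair.
Origin Duros qualifies under the Galos–Duros agreement and 3602.33.89 is covered: preferential rate Free applies instead.
Duty = $287,978.40 × 0% = $0.00.
Line 2 (4528.27.65, Duros, 3,128 m², $26,900.80):
Base rate for 4528.27.65 is 20% + $0.73/m².
Origin Duros qualifies under the Galos–Duros agreement and 4528.27.65 is covered: preferential rate 13% applies instead.
The additional-duty order on 4528.27.65 targets Vinar, not Duros; it does not apply.
Duty = $26,900.80 × 13% = $3,497.10.
Total = $0.00 + $3,497.10 = $3,497.10.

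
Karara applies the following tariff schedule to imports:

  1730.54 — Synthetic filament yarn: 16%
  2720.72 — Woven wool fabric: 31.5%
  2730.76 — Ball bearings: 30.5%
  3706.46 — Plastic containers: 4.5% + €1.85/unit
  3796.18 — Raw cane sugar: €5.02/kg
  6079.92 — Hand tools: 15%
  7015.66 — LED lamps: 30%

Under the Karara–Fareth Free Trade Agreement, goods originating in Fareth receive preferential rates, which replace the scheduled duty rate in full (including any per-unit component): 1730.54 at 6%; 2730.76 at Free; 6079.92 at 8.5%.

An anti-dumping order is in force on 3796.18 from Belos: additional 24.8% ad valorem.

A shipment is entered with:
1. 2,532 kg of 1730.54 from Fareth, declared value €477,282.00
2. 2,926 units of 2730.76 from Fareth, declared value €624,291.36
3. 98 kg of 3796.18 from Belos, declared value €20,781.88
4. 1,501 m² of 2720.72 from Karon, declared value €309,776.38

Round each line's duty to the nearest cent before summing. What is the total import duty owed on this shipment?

Line 1 (1730.54, Fareth, 2,532 kg, €477,282.00):
Base rate for 1730.54 is 16%.
Origin Fareth qualifies under the Karara–Fareth agreement and 1730.54 is covered: preferential rate 6% applies instead.
Duty = €477,282.00 × 6% = €28,636.92.
Line 2 (2730.76, Fareth, 2,926 units, €624,291.36):
Base rate for 2730.76 is 30.5%.
Origin Fareth qualifies under the Karara–Fareth agreement and 2730.76 is covered: preferential rate Free applies instead.
Duty = €624,291.36 × 0% = €0.00.
Line 3 (3796.18, Belos, 98 kg, €20,781.88):
Base rate for 3796.18 is €5.02/kg.
Additional duty on 3796.18 from Belos: +24.8% ad valorem. Applied ad valorem rate = 24.8%.
Duty = €20,781.88 × 24.8% + 98 × €5.02 = €5,645.87.
Line 4 (2720.72, Karon, 1,501 m², €309,776.38):
Base rate for 2720.72 is 31.5%.
Duty = €309,776.38 × 31.5% = €97,579.56.
Total = €28,636.92 + €0.00 + €5,645.87 + €97,579.56 = €131,862.35.

€131,862.35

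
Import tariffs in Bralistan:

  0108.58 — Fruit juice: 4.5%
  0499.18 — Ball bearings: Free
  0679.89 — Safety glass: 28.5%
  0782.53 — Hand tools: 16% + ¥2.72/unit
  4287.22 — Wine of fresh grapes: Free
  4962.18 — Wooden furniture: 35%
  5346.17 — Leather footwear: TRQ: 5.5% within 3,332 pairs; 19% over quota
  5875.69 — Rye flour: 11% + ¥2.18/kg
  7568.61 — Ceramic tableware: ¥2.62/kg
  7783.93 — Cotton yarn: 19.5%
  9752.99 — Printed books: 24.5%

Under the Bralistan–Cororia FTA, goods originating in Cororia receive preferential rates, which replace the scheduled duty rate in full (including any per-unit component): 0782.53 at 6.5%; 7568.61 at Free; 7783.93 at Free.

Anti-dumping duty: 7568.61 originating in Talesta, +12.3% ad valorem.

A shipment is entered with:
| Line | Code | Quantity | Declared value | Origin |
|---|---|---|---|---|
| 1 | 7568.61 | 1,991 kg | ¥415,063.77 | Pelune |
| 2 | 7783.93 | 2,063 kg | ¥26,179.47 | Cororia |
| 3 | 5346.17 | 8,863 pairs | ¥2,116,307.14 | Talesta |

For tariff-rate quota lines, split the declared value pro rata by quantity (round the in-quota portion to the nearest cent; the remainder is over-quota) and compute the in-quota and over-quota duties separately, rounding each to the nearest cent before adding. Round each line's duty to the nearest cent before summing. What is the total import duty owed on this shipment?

¥299,906.75

Line 1 (7568.61, Pelune, 1,991 kg, ¥415,063.77):
Base rate for 7568.61 is ¥2.62/kg.
7568.61 has an FTA preferential rate, but origin Pelune is not Cororia; base rate stands.
The additional-duty order on 7568.61 targets Talesta, not Pelune; it does not apply.
Duty = 1,991 × ¥2.62 = ¥5,216.42.
Line 2 (7783.93, Cororia, 2,063 kg, ¥26,179.47):
Base rate for 7783.93 is 19.5%.
Origin Cororia qualifies under the Bralistan–Cororia agreement and 7783.93 is covered: preferential rate Free applies instead.
Duty = ¥26,179.47 × 0% = ¥0.00.
Line 3 (5346.17, Talesta, 8,863 pairs, ¥2,116,307.14):
Code 5346.17 is under a tariff-rate quota (threshold 3,332 pairs). In-quota: 3,332 pairs at 5.5%; over-quota: 5,531 pairs at 19%.
Pro-rata value split: in-quota = ¥2,116,307.14 × 3,332/8,863 = ¥795,614.96; over-quota = ¥2,116,307.14 − ¥795,614.96 = ¥1,320,692.18.
In-quota duty = ¥795,614.96 × 5.5% = ¥43,758.82. Over-quota duty = ¥1,320,692.18 × 19% = ¥250,931.51.
Line duty = ¥43,758.82 + ¥250,931.51 = ¥294,690.33.
Total = ¥5,216.42 + ¥0.00 + ¥294,690.33 = ¥299,906.75.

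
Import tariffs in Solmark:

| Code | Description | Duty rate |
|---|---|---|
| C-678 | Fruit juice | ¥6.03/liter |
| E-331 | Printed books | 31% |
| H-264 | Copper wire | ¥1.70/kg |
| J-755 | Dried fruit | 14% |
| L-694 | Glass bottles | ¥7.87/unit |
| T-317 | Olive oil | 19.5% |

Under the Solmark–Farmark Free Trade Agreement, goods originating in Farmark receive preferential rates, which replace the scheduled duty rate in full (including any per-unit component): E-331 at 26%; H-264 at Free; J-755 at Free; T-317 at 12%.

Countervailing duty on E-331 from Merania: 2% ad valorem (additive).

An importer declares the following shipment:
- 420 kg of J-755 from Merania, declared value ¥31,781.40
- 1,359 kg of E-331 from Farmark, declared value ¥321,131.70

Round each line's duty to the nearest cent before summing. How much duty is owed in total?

¥87,943.64

Line 1 (J-755, Merania, 420 kg, ¥31,781.40):
Base rate for J-755 is 14%.
J-755 has an FTA preferential rate, but origin Merania is not Farmark; base rate stands.
Duty = ¥31,781.40 × 14% = ¥4,449.40.
Line 2 (E-331, Farmark, 1,359 kg, ¥321,131.70):
Base rate for E-331 is 31%.
Origin Farmark qualifies under the Solmark–Farmark agreement and E-331 is covered: preferential rate 26% applies instead.
The additional-duty order on E-331 targets Merania, not Farmark; it does not apply.
Duty = ¥321,131.70 × 26% = ¥83,494.24.
Total = ¥4,449.40 + ¥83,494.24 = ¥87,943.64.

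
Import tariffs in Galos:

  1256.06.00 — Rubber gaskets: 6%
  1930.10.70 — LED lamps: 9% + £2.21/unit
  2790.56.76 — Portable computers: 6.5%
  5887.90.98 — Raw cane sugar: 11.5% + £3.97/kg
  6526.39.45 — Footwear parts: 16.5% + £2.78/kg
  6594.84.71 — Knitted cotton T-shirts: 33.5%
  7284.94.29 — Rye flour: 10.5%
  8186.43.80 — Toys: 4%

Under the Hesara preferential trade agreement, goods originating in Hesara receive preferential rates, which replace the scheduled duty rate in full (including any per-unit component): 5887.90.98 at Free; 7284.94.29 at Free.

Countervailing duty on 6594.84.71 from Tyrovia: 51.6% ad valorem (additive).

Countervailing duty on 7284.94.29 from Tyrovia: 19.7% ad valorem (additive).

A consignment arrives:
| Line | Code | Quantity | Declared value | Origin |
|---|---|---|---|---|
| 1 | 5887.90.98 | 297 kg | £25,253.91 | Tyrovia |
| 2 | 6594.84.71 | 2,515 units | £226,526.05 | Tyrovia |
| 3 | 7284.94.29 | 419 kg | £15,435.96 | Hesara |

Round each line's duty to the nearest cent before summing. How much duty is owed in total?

Line 1 (5887.90.98, Tyrovia, 297 kg, £25,253.91):
Base rate for 5887.90.98 is 11.5% + £3.97/kg.
5887.90.98 has an FTA preferential rate, but origin Tyrovia is not Hesara; base rate stands.
Duty = £25,253.91 × 11.5% + 297 × £3.97 = £4,083.29.
Line 2 (6594.84.71, Tyrovia, 2,515 units, £226,526.05):
Base rate for 6594.84.71 is 33.5%.
Additional duty on 6594.84.71 from Tyrovia: +51.6%. Applied ad valorem rate: 33.5% + 51.6% = 85.1%.
Duty = £226,526.05 × 85.1% = £192,773.67.
Line 3 (7284.94.29, Hesara, 419 kg, £15,435.96):
Base rate for 7284.94.29 is 10.5%.
Origin Hesara qualifies under the Galos–Hesara agreement and 7284.94.29 is covered: preferential rate Free applies instead.
The additional-duty order on 7284.94.29 targets Tyrovia, not Hesara; it does not apply.
Duty = £15,435.96 × 0% = £0.00.
Total = £4,083.29 + £192,773.67 + £0.00 = £196,856.96.

£196,856.96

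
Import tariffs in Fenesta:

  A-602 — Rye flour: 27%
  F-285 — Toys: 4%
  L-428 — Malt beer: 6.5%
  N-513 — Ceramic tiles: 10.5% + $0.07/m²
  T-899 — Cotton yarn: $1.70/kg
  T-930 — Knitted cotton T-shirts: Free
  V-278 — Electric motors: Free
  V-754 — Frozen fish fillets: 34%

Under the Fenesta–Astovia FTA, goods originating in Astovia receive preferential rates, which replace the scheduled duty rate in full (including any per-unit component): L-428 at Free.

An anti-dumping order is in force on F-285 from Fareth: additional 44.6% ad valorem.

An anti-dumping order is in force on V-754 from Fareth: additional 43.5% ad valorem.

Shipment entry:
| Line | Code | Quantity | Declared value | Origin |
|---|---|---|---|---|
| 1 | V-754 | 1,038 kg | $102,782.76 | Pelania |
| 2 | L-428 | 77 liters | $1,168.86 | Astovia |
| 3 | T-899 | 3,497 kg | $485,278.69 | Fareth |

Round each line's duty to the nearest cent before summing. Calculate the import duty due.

Line 1 (V-754, Pelania, 1,038 kg, $102,782.76):
Base rate for V-754 is 34%.
The additional-duty order on V-754 targets Fareth, not Pelania; it does not apply.
Duty = $102,782.76 × 34% = $34,946.14.
Line 2 (L-428, Astovia, 77 liters, $1,168.86):
Base rate for L-428 is 6.5%.
Origin Astovia qualifies under the Fenesta–Astovia agreement and L-428 is covered: preferential rate Free applies instead.
Duty = $1,168.86 × 0% = $0.00.
Line 3 (T-899, Fareth, 3,497 kg, $485,278.69):
Base rate for T-899 is $1.70/kg.
Duty = 3,497 × $1.70 = $5,944.90.
Total = $34,946.14 + $0.00 + $5,944.90 = $40,891.04.

$40,891.04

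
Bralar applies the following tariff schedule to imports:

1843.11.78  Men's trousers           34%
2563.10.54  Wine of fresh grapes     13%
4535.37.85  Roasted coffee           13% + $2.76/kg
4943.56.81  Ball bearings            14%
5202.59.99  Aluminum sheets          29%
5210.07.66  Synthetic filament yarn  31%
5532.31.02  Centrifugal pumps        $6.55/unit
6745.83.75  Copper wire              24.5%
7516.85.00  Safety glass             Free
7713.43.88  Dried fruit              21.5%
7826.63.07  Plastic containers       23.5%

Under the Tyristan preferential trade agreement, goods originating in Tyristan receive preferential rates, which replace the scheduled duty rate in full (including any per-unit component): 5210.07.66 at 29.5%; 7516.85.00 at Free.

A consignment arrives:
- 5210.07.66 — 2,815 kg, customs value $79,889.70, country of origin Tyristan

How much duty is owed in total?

$23,567.46

Line 1 (5210.07.66, Tyristan, 2,815 kg, $79,889.70):
Base rate for 5210.07.66 is 31%.
Origin Tyristan qualifies under the Bralar–Tyristan agreement and 5210.07.66 is covered: preferential rate 29.5% applies instead.
Duty = $79,889.70 × 29.5% = $23,567.46.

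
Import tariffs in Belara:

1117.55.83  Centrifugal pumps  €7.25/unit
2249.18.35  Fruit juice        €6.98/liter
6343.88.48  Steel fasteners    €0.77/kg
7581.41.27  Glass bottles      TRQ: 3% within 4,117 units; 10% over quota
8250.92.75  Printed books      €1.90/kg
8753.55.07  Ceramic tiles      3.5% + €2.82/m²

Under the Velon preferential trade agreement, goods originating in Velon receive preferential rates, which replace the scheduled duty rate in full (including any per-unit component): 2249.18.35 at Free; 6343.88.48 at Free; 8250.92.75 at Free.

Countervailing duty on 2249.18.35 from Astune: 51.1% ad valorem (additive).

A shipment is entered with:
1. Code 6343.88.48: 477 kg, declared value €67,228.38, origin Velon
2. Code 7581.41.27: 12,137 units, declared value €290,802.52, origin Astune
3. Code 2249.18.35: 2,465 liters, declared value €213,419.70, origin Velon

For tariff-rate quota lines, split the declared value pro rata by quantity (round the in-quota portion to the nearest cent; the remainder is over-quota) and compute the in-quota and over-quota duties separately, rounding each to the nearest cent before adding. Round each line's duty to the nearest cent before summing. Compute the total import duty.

Line 1 (6343.88.48, Velon, 477 kg, €67,228.38):
Base rate for 6343.88.48 is €0.77/kg.
Origin Velon qualifies under the Belara–Velon agreement and 6343.88.48 is covered: preferential rate Free applies instead.
Duty = €67,228.38 × 0% = €0.00.
Line 2 (7581.41.27, Astune, 12,137 units, €290,802.52):
Code 7581.41.27 is under a tariff-rate quota (threshold 4,117 units). In-quota: 4,117 units at 3%; over-quota: 8,020 units at 10%.
Pro-rata value split: in-quota = €290,802.52 × 4,117/12,137 = €98,643.32; over-quota = €290,802.52 − €98,643.32 = €192,159.20.
In-quota duty = €98,643.32 × 3% = €2,959.30. Over-quota duty = €192,159.20 × 10% = €19,215.92.
Line duty = €2,959.30 + €19,215.92 = €22,175.22.
Line 3 (2249.18.35, Velon, 2,465 liters, €213,419.70):
Base rate for 2249.18.35 is €6.98/liter.
Origin Velon qualifies under the Belara–Velon agreement and 2249.18.35 is covered: preferential rate Free applies instead.
The additional-duty order on 2249.18.35 targets Astune, not Velon; it does not apply.
Duty = €213,419.70 × 0% = €0.00.
Total = €0.00 + €22,175.22 + €0.00 = €22,175.22.

€22,175.22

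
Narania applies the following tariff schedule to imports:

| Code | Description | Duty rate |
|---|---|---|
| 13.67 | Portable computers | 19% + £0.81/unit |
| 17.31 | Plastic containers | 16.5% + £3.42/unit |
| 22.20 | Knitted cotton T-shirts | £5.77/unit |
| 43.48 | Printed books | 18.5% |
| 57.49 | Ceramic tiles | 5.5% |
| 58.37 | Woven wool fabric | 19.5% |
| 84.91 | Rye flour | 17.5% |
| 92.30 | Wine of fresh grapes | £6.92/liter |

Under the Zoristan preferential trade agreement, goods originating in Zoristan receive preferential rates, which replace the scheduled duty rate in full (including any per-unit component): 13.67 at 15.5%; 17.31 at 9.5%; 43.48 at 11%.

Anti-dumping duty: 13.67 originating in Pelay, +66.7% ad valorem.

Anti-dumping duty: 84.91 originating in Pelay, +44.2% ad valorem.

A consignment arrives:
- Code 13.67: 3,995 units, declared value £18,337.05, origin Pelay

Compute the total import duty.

Line 1 (13.67, Pelay, 3,995 units, £18,337.05):
Base rate for 13.67 is 19% + £0.81/unit.
13.67 has an FTA preferential rate, but origin Pelay is not Zoristan; base rate stands.
Additional duty on 13.67 from Pelay: +66.7%. Applied ad valorem rate: 19% + 66.7% = 85.7%.
Duty = £18,337.05 × 85.7% + 3,995 × £0.81 = £18,950.80.

£18,950.80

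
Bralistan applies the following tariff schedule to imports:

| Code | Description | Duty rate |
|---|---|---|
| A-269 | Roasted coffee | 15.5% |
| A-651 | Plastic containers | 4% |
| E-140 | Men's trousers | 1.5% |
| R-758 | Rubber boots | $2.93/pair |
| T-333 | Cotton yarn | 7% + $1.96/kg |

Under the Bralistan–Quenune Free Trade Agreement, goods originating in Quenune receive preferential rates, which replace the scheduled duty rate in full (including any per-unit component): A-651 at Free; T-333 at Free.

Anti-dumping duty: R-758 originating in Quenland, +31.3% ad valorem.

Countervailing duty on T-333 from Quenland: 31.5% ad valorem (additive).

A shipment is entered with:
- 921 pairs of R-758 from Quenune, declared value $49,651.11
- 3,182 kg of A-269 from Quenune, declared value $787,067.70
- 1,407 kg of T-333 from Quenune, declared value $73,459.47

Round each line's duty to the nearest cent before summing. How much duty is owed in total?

Line 1 (R-758, Quenune, 921 pairs, $49,651.11):
Base rate for R-758 is $2.93/pair.
Origin Quenune is the FTA partner but R-758 is not on the preference list; base rate stands.
The additional-duty order on R-758 targets Quenland, not Quenune; it does not apply.
Duty = 921 × $2.93 = $2,698.53.
Line 2 (A-269, Quenune, 3,182 kg, $787,067.70):
Base rate for A-269 is 15.5%.
Origin Quenune is the FTA partner but A-269 is not on the preference list; base rate stands.
Duty = $787,067.70 × 15.5% = $121,995.49.
Line 3 (T-333, Quenune, 1,407 kg, $73,459.47):
Base rate for T-333 is 7% + $1.96/kg.
Origin Quenune qualifies under the Bralistan–Quenune agreement and T-333 is covered: preferential rate Free applies instead.
The additional-duty order on T-333 targets Quenland, not Quenune; it does not apply.
Duty = $73,459.47 × 0% = $0.00.
Total = $2,698.53 + $121,995.49 + $0.00 = $124,694.02.

$124,694.02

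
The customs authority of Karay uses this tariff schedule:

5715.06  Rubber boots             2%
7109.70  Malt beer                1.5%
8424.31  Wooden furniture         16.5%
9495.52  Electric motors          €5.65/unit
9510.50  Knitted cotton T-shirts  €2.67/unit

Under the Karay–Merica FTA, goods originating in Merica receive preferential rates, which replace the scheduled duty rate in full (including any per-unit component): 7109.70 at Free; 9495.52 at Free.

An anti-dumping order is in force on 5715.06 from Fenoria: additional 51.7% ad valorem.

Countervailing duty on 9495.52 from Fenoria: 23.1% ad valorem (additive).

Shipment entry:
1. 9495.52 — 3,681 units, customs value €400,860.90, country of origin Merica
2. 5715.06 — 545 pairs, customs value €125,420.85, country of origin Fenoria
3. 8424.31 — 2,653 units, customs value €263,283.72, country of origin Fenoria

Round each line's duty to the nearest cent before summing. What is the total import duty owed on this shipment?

Line 1 (9495.52, Merica, 3,681 units, €400,860.90):
Base rate for 9495.52 is €5.65/unit.
Origin Merica qualifies under the Karay–Merica agreement and 9495.52 is covered: preferential rate Free applies instead.
The additional-duty order on 9495.52 targets Fenoria, not Merica; it does not apply.
Duty = €400,860.90 × 0% = €0.00.
Line 2 (5715.06, Fenoria, 545 pairs, €125,420.85):
Base rate for 5715.06 is 2%.
Additional duty on 5715.06 from Fenoria: +51.7%. Applied ad valorem rate: 2% + 51.7% = 53.7%.
Duty = €125,420.85 × 53.7% = €67,351.00.
Line 3 (8424.31, Fenoria, 2,653 units, €263,283.72):
Base rate for 8424.31 is 16.5%.
Duty = €263,283.72 × 16.5% = €43,441.81.
Total = €0.00 + €67,351.00 + €43,441.81 = €110,792.81.

€110,792.81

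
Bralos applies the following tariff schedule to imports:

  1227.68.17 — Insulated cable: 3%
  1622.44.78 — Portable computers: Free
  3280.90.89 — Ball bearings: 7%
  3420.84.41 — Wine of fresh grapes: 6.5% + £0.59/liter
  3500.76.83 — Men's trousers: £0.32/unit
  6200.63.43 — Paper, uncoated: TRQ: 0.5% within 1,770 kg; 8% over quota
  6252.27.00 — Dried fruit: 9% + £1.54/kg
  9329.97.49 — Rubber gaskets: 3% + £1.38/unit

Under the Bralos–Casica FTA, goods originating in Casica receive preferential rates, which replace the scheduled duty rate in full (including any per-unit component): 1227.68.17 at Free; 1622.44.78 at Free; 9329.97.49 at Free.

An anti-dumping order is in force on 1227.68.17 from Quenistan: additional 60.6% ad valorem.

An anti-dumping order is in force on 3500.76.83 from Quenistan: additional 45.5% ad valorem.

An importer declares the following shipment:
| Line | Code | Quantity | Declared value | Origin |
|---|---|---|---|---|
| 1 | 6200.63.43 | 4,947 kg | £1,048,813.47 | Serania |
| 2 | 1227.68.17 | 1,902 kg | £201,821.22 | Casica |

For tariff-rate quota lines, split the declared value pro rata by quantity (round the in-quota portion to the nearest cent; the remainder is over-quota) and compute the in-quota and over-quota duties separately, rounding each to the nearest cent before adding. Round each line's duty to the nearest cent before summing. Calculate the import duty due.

£55,760.75

Line 1 (6200.63.43, Serania, 4,947 kg, £1,048,813.47):
Code 6200.63.43 is under a tariff-rate quota (threshold 1,770 kg). In-quota: 1,770 kg at 0.5%; over-quota: 3,177 kg at 8%.
Pro-rata value split: in-quota = £1,048,813.47 × 1,770/4,947 = £375,257.70; over-quota = £1,048,813.47 − £375,257.70 = £673,555.77.
In-quota duty = £375,257.70 × 0.5% = £1,876.29. Over-quota duty = £673,555.77 × 8% = £53,884.46.
Line duty = £1,876.29 + £53,884.46 = £55,760.75.
Line 2 (1227.68.17, Casica, 1,902 kg, £201,821.22):
Base rate for 1227.68.17 is 3%.
Origin Casica qualifies under the Bralos–Casica agreement and 1227.68.17 is covered: preferential rate Free applies instead.
The additional-duty order on 1227.68.17 targets Quenistan, not Casica; it does not apply.
Duty = £201,821.22 × 0% = £0.00.
Total = £55,760.75 + £0.00 = £55,760.75.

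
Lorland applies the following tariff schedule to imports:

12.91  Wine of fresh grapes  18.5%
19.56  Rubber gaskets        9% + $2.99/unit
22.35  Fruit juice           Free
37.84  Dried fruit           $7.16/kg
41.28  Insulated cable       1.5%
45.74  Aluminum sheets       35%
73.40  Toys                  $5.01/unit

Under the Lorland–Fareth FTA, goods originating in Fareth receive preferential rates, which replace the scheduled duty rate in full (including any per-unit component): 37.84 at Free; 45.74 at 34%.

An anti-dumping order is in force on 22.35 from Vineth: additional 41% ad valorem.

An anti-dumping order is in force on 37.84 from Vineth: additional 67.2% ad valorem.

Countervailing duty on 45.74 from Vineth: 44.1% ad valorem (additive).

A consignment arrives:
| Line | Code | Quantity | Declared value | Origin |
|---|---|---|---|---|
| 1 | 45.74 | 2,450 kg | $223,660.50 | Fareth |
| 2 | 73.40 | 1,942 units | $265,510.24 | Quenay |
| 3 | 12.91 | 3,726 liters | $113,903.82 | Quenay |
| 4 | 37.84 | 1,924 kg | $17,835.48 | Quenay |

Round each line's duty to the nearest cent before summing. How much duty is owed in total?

$120,622.04

Line 1 (45.74, Fareth, 2,450 kg, $223,660.50):
Base rate for 45.74 is 35%.
Origin Fareth qualifies under the Lorland–Fareth agreement and 45.74 is covered: preferential rate 34% applies instead.
The additional-duty order on 45.74 targets Vineth, not Fareth; it does not apply.
Duty = $223,660.50 × 34% = $76,044.57.
Line 2 (73.40, Quenay, 1,942 units, $265,510.24):
Base rate for 73.40 is $5.01/unit.
Duty = 1,942 × $5.01 = $9,729.42.
Line 3 (12.91, Quenay, 3,726 liters, $113,903.82):
Base rate for 12.91 is 18.5%.
Duty = $113,903.82 × 18.5% = $21,072.21.
Line 4 (37.84, Quenay, 1,924 kg, $17,835.48):
Base rate for 37.84 is $7.16/kg.
37.84 has an FTA preferential rate, but origin Quenay is not Fareth; base rate stands.
The additional-duty order on 37.84 targets Vineth, not Quenay; it does not apply.
Duty = 1,924 × $7.16 = $13,775.84.
Total = $76,044.57 + $9,729.42 + $21,072.21 + $13,775.84 = $120,622.04.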